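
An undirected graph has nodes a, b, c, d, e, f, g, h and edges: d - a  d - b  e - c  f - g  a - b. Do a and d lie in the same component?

Yes

From a we can reach a, b, d, which includes d.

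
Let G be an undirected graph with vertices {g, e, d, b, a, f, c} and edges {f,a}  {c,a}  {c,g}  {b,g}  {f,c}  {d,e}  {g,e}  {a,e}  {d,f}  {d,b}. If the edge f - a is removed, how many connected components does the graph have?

f and a are still connected via f-c-a, so the component count stays at 1.

1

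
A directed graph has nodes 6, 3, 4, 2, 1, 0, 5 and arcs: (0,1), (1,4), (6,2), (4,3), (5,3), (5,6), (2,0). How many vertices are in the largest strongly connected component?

1

{1} is an SCC by itself.
{2} is an SCC by itself.
{6} is an SCC by itself.
{3} is an SCC by itself.
{0} is an SCC by itself.
(and 2 more singleton SCCs)
The largest has 1 vertex.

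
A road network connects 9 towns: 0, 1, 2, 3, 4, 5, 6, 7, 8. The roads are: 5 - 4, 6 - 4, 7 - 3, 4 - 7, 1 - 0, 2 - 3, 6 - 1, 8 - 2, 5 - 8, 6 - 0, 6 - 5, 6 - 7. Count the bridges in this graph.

The edges on the cycle 6-1-0-6 are not bridges since each lies on that cycle.
Every edge lies on some cycle, so there are no bridges.

0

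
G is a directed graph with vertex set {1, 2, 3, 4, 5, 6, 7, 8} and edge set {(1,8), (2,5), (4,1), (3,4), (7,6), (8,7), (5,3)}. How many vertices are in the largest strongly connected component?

1

{7} is an SCC by itself.
{5} is an SCC by itself.
{3} is an SCC by itself.
{2} is an SCC by itself.
{8} is an SCC by itself.
(and 3 more singleton SCCs)
The largest has 1 vertex.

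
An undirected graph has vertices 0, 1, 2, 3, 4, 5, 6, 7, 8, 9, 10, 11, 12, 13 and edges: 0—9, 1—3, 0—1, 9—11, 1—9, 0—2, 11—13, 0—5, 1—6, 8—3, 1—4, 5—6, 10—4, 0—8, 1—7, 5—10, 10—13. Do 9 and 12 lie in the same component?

The component containing 9 is {0, 1, 2, 3, 4, 5, 6, 7, 8, 9, 10, 11, 13}, and 12 is not in it.

No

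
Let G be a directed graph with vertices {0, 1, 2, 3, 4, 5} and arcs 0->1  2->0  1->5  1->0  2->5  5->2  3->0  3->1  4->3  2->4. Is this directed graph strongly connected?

From 5 we can reach every vertex (0, 1, 2, 3, 4, 5), and every vertex can reach 5 (0, 1, 2, 3, 4, 5). So the whole graph is one strongly connected component.

Yes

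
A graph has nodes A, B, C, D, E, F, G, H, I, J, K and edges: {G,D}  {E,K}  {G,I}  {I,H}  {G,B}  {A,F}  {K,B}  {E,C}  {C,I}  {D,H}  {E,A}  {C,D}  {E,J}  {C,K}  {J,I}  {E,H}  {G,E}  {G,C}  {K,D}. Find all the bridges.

A-E, A-F

The edges on the cycle G-E-K-B-G are not bridges since each lies on that cycle.
But removing E—A disconnects E from A; removing F—A disconnects F from A — these are bridges.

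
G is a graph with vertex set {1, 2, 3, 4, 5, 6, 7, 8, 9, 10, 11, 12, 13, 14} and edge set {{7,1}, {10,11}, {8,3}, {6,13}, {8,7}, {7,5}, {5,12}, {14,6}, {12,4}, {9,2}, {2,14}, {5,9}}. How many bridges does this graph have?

removing 14-2 disconnects 14 from 2; removing 9-2 disconnects 9 from 2; removing 14-6 disconnects 14 from 6; removing 6-13 disconnects 6 from 13 — these are bridges.
In total 12 edges are bridges.

12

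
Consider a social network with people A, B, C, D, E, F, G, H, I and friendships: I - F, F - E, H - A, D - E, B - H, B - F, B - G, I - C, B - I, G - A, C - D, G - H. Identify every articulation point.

B

Removing B increases the component count from 1 to 2, so B is a cut vertex.
By contrast removing F leaves 1 component; it is not a cut vertex. No other vertex is a cut vertex either.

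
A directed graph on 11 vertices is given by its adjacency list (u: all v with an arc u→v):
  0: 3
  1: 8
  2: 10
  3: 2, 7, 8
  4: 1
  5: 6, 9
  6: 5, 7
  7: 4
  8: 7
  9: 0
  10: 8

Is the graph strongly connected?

There is no directed path from 0 to 9, so the graph is not strongly connected.

No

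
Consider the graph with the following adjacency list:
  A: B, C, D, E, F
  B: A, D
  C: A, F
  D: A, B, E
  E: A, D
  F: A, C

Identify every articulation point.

A

Removing A increases the component count from 1 to 2, so A is a cut vertex.
By contrast removing C leaves 1 component; it is not a cut vertex. No other vertex is a cut vertex either.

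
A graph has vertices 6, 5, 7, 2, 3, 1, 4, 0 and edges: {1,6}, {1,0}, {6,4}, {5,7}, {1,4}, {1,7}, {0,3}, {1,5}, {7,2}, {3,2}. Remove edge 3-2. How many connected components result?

3 and 2 are still connected via 3-0-1-7-2, so the component count stays at 1.

1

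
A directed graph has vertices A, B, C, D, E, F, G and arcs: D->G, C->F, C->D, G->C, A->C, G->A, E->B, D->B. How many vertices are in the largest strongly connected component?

{A, C, D, G} are all mutually reachable — one SCC of size 4.
{E} is an SCC by itself.
{B} is an SCC by itself.
{F} is an SCC by itself.
The largest has 4 vertices.

4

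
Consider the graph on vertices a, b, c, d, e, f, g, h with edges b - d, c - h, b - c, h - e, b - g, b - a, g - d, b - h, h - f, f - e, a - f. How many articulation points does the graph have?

1

Removing b increases the component count from 1 to 2, so b is a cut vertex.
By contrast removing g leaves 1 component; it is not a cut vertex. No other vertex is a cut vertex either.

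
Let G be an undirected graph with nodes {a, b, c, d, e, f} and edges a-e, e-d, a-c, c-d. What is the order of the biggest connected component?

f is isolated — a component by itself.
b is isolated — a component by itself.
Starting from a we can reach a, c, d, e. That is one component of size 4.
The largest has 4 vertices.

4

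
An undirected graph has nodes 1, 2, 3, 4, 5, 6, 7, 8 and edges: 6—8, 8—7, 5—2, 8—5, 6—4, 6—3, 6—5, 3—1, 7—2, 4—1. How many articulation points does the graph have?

1

Removing 6 increases the component count from 1 to 2, so 6 is a cut vertex.
By contrast removing 4 leaves 1 component; it is not a cut vertex. No other vertex is a cut vertex either.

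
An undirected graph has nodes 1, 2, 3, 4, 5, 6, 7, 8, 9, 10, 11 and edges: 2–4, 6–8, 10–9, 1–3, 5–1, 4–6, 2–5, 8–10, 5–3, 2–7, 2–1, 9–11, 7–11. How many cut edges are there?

0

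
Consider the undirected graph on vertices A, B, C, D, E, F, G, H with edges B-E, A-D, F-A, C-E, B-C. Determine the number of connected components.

4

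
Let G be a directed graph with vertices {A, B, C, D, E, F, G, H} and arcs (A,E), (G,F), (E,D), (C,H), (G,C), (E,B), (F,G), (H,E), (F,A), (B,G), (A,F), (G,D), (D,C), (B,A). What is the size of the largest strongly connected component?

{A, B, C, D, E, F, G, H} are all mutually reachable — one SCC of size 8.
The largest has 8 vertices.

8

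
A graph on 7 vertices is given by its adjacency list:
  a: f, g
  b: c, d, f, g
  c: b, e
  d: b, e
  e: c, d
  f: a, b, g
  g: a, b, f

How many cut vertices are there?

Removing b increases the component count from 1 to 2, so b is a cut vertex.
By contrast removing f leaves 1 component; it is not a cut vertex. No other vertex is a cut vertex either.

1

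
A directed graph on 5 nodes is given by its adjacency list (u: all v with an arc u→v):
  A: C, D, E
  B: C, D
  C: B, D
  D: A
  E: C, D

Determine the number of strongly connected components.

{A, B, C, D, E} are all mutually reachable — one SCC of size 5.
That gives 1 strongly connected component.

1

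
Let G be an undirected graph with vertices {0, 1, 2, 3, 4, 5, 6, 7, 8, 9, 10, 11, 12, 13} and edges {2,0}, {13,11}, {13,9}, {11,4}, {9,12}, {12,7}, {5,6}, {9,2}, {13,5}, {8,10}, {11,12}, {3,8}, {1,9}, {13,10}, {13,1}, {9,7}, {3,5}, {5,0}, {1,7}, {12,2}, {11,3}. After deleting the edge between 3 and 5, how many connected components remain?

1

3 and 5 are still connected via 3-11-13-5, so the component count stays at 1.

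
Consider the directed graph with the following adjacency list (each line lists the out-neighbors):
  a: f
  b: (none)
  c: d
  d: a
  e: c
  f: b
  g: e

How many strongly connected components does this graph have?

7

{d} is an SCC by itself.
{f} is an SCC by itself.
{a} is an SCC by itself.
{e} is an SCC by itself.
{g} is an SCC by itself.
(and 2 more singleton SCCs)
That gives 7 strongly connected components.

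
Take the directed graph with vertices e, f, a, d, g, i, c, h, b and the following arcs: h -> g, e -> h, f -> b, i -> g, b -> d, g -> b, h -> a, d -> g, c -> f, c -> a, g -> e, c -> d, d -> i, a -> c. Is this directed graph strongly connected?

Yes

From c we can reach every vertex (a, b, c, d, e, f, g, h, i), and every vertex can reach c (a, b, c, d, e, f, g, h, i). So the whole graph is one strongly connected component.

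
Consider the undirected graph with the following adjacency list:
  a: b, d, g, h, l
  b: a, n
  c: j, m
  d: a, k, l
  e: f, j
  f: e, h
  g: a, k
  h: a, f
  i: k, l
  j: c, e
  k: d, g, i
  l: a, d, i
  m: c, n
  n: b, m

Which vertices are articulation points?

a

Removing a increases the component count from 1 to 2, so a is a cut vertex.
By contrast removing h leaves 1 component; it is not a cut vertex. No other vertex is a cut vertex either.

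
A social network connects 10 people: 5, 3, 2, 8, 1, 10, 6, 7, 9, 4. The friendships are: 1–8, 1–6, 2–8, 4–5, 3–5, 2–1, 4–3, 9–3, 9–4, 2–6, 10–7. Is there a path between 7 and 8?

No

The component containing 7 is {7, 10}, and 8 is not in it.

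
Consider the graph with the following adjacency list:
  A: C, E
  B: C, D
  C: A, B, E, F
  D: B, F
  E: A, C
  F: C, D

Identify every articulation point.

C

Removing C increases the component count from 1 to 2, so C is a cut vertex.
By contrast removing D leaves 1 component; it is not a cut vertex. No other vertex is a cut vertex either.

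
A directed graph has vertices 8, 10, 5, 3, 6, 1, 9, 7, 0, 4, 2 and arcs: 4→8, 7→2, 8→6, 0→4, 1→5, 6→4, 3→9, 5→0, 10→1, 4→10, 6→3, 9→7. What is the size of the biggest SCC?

7

{0, 1, 4, 5, 6, 8, 10} are all mutually reachable — one SCC of size 7.
{3} is an SCC by itself.
{9} is an SCC by itself.
{2} is an SCC by itself.
{7} is an SCC by itself.
The largest has 7 vertices.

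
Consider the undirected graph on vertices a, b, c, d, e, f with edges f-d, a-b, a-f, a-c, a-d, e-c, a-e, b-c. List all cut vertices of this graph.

a

Removing a increases the component count from 1 to 2, so a is a cut vertex.
By contrast removing b leaves 1 component; it is not a cut vertex. No other vertex is a cut vertex either.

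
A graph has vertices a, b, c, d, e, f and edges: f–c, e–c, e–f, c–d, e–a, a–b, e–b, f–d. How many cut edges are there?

0

The edges on the cycle e-a-b-e are not bridges since each lies on that cycle.
Every edge lies on some cycle, so there are no bridges.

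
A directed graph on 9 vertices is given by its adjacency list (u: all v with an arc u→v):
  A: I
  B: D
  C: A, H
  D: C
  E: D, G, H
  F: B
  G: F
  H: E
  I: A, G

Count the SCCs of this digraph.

{A, B, C, D, E, F, G, H, I} are all mutually reachable — one SCC of size 9.
That gives 1 strongly connected component.

1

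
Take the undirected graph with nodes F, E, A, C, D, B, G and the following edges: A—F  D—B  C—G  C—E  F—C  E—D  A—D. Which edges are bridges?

The edges on the cycle A-F-C-E-D-A are not bridges since each lies on that cycle.
But removing D—B disconnects D from B; removing C—G disconnects C from G — these are bridges.

B-D, C-G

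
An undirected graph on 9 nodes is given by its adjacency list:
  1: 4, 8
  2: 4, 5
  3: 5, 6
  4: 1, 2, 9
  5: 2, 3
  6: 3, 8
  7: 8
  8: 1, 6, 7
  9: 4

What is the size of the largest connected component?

9

Starting from 1 we can reach 1, 2, 3, 4, 5, 6, 7, 8, 9. That is one component of size 9.
The largest has 9 vertices.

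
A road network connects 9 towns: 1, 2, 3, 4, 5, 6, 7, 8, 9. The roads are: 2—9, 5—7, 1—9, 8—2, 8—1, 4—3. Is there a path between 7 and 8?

The component containing 7 is {5, 7}, and 8 is not in it.

No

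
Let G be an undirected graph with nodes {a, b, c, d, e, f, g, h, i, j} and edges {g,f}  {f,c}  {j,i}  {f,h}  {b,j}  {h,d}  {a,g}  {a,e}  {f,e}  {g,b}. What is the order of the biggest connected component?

10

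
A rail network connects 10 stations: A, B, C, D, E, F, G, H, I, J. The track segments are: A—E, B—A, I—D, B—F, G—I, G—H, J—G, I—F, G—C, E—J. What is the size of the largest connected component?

Starting from A we can reach A, B, C, D, E, F, G, H, I, J. That is one component of size 10.
The largest has 10 vertices.

10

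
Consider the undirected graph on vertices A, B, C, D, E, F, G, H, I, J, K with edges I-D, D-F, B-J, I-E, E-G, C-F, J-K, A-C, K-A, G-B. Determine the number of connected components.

H is isolated — a component by itself.
Starting from A we can reach A, B, C, D, E, F, G, I, J, K. That is one component of size 10.
Total: 2 components.

2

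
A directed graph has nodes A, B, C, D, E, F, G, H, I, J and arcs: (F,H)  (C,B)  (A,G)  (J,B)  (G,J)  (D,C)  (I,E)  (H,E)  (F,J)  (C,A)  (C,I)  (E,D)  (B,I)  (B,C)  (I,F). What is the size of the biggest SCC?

10

{A, B, C, D, E, F, G, H, I, J} are all mutually reachable — one SCC of size 10.
The largest has 10 vertices.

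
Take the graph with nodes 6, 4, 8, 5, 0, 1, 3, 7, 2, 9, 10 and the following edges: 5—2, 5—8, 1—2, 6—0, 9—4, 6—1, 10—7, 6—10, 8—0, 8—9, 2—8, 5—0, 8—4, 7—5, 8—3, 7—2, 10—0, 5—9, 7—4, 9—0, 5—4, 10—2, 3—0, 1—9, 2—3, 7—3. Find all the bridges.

none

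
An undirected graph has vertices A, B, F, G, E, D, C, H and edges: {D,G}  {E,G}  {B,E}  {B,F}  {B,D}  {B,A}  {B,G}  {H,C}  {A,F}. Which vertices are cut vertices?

B

Removing B increases the component count from 2 to 3, so B is a cut vertex.
By contrast removing A leaves 2 components; it is not a cut vertex. No other vertex is a cut vertex either.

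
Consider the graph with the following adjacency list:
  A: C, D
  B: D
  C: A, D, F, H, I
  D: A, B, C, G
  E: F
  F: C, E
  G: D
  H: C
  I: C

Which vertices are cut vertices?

C, D, F

Removing C increases the component count from 1 to 4, so C is a cut vertex.
Removing D increases the component count from 1 to 3, so D is a cut vertex.
Removing F increases the component count from 1 to 2, so F is a cut vertex.
By contrast removing A leaves 1 component; it is not a cut vertex. No other vertex is a cut vertex either.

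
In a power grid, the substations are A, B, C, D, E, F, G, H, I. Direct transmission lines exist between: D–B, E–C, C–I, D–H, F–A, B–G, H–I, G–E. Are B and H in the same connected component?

From B we can reach B, C, D, E, G, H, I, which includes H.

Yes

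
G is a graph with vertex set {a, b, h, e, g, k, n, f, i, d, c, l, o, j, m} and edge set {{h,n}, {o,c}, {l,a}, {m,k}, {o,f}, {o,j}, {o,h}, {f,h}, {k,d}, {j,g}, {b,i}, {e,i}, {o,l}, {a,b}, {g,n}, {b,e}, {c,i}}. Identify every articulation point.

Removing k increases the component count from 2 to 3, so k is a cut vertex.
Removing o increases the component count from 2 to 3, so o is a cut vertex.
By contrast removing e leaves 2 components; it is not a cut vertex. No other vertex is a cut vertex either.

k, o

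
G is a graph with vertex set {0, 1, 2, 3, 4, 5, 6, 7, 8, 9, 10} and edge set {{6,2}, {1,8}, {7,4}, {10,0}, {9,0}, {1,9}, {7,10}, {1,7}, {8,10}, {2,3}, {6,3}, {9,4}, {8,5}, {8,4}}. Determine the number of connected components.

2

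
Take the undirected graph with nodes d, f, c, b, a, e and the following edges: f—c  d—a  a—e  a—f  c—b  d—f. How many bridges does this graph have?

3

The edges on the cycle d-a-f-d are not bridges since each lies on that cycle.
But removing c—b disconnects c from b; removing f—c disconnects f from c; removing a—e disconnects a from e — these are bridges.
That makes 3 bridges.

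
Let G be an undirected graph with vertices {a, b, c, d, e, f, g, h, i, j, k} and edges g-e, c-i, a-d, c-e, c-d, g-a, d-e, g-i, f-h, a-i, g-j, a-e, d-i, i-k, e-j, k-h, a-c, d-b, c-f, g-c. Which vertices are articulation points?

d

Removing d increases the component count from 1 to 2, so d is a cut vertex.
By contrast removing a leaves 1 component; it is not a cut vertex. No other vertex is a cut vertex either.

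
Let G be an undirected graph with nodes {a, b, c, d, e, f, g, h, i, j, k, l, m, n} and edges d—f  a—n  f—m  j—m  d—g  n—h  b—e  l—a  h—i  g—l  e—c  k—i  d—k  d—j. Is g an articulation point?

No

Deleting g leaves 2 components (was 2), so g is not a cut vertex.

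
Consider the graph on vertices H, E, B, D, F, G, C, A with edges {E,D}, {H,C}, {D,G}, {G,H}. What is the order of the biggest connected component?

5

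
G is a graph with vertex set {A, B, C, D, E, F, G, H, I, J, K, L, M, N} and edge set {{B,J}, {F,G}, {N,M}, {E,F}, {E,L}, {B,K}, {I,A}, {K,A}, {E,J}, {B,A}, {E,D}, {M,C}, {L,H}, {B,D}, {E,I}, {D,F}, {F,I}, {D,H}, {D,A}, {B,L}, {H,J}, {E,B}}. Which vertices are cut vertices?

F, M

Removing F increases the component count from 2 to 3, so F is a cut vertex.
Removing M increases the component count from 2 to 3, so M is a cut vertex.
By contrast removing I leaves 2 components; it is not a cut vertex. No other vertex is a cut vertex either.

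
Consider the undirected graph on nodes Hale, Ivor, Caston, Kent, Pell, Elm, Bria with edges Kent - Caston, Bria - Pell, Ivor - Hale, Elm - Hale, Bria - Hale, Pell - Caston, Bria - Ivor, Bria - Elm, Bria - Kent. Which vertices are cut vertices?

Removing Bria increases the component count from 1 to 2, so Bria is a cut vertex.
By contrast removing Ivor leaves 1 component; it is not a cut vertex. No other vertex is a cut vertex either.

Bria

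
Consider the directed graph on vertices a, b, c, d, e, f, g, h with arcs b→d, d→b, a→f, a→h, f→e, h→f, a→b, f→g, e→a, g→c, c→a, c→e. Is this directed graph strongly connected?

No

There is no directed path from d to c, so the graph is not strongly connected.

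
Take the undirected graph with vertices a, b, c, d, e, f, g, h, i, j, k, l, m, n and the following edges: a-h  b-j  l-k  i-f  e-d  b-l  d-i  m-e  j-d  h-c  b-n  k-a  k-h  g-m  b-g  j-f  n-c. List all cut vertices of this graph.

Removing b increases the component count from 1 to 2, so b is a cut vertex.
By contrast removing h leaves 1 component; it is not a cut vertex. No other vertex is a cut vertex either.

b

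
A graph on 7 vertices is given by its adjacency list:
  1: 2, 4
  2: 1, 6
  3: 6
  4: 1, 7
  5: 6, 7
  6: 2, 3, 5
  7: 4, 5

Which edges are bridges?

3-6

The edges on the cycle 7-4-1-2-6-5-7 are not bridges since each lies on that cycle.
But removing 6-3 disconnects 6 from 3 — this is a bridge.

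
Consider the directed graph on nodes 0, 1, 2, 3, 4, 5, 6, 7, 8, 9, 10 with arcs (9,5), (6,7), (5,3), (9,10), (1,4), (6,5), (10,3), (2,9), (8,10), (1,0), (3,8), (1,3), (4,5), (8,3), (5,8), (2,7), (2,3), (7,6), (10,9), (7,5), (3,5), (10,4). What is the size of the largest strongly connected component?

{3, 4, 5, 8, 9, 10} are all mutually reachable — one SCC of size 6.
{6, 7} are all mutually reachable — one SCC of size 2.
{0} is an SCC by itself.
{1} is an SCC by itself.
{2} is an SCC by itself.
The largest has 6 vertices.

6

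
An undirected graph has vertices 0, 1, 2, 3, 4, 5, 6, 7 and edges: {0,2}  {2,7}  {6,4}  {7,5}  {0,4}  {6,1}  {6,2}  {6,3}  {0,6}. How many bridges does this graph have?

4

The edges on the cycle 0-6-2-0 are not bridges since each lies on that cycle.
But removing 7 - 5 disconnects 7 from 5; removing 2 - 7 disconnects 2 from 7; removing 6 - 1 disconnects 6 from 1; removing 6 - 3 disconnects 6 from 3 — these are bridges.
That makes 4 bridges.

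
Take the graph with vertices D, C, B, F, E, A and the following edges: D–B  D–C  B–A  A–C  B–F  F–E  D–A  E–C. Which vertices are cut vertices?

none

Removing C, for instance, still leaves 1 component. No single vertex removal increases the component count — the graph has no articulation points.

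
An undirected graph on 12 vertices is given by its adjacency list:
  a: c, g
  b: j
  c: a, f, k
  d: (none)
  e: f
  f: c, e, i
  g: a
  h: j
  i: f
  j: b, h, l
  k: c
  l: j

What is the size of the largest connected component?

d is isolated — a component by itself.
Starting from b we can reach b, h, j, l. That is one component of size 4.
Starting from a we can reach a, c, e, f, g, i, k. That is one component of size 7.
The largest has 7 vertices.

7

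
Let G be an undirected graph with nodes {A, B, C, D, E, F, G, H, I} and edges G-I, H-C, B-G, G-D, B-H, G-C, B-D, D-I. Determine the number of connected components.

4

E is isolated — a component by itself.
A is isolated — a component by itself.
F is isolated — a component by itself.
Starting from B we can reach B, C, D, G, H, I. That is one component of size 6.
Total: 4 components.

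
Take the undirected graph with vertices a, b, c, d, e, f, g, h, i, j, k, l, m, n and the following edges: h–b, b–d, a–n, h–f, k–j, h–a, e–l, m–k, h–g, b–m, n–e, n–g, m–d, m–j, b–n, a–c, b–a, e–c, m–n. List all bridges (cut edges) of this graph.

e-l, f-h

The edges on the cycle m-k-j-m are not bridges since each lies on that cycle.
But removing e–l disconnects e from l; removing f–h disconnects f from h — these are bridges.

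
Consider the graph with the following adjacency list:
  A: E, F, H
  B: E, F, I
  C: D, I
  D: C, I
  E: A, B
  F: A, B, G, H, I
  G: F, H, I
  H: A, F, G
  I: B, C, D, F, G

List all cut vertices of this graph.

Removing I increases the component count from 1 to 2, so I is a cut vertex.
By contrast removing E leaves 1 component; it is not a cut vertex. No other vertex is a cut vertex either.

I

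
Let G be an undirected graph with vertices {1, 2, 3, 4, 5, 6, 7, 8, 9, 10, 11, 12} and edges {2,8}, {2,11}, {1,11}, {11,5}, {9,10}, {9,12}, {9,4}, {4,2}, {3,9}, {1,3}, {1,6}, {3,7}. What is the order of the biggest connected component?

Starting from 1 we can reach 1, 2, 3, 4, 5, 6, 7, 8, 9, 10, 11, 12. That is one component of size 12.
The largest has 12 vertices.

12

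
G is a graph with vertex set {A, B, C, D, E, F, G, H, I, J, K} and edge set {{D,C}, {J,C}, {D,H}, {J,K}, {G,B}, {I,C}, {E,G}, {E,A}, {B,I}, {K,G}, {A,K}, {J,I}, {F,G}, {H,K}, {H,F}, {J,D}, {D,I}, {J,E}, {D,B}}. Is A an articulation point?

No

Deleting A leaves 1 component (was 1) (its neighbors E, K remain connected to each other), so A is not a cut vertex.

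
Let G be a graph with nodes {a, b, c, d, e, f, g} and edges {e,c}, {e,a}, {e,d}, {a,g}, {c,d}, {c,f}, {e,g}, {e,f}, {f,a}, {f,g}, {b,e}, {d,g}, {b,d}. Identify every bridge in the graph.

The edges on the cycle e-c-f-a-g-d-e are not bridges since each lies on that cycle.
Every edge lies on some cycle, so there are no bridges.

none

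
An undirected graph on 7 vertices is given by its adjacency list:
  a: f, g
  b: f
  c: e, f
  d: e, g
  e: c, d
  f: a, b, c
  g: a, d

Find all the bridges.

b-f

The edges on the cycle a-f-c-e-d-g-a are not bridges since each lies on that cycle.
But removing f-b disconnects f from b — this is a bridge.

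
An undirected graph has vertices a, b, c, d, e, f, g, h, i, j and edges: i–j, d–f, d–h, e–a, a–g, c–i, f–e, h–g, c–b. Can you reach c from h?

No

The component containing h is {a, d, e, f, g, h}, and c is not in it.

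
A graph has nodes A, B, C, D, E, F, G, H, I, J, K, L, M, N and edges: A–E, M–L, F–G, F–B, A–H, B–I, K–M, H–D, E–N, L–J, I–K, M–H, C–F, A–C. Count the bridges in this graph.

The edges on the cycle A-C-F-B-I-K-M-H-A are not bridges since each lies on that cycle.
But removing G–F disconnects G from F; removing L–M disconnects L from M; removing D–H disconnects D from H; removing A–E disconnects A from E — these are bridges.
In total 6 edges are bridges.

6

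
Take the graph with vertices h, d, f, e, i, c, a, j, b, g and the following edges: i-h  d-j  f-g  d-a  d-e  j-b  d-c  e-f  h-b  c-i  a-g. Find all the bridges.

The edges on the cycle d-e-f-g-a-d are not bridges since each lies on that cycle.
Every edge lies on some cycle, so there are no bridges.

none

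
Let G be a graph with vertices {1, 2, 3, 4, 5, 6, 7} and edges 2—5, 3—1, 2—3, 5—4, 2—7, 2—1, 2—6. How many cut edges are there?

4

The edges on the cycle 2-3-1-2 are not bridges since each lies on that cycle.
But removing 6—2 disconnects 6 from 2; removing 4—5 disconnects 4 from 5; removing 2—5 disconnects 2 from 5; removing 7—2 disconnects 7 from 2 — these are bridges.
That makes 4 bridges.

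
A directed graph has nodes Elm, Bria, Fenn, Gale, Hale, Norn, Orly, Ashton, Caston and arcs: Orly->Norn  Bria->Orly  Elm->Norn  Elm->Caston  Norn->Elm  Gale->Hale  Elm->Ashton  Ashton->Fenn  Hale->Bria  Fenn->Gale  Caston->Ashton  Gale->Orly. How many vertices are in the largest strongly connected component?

9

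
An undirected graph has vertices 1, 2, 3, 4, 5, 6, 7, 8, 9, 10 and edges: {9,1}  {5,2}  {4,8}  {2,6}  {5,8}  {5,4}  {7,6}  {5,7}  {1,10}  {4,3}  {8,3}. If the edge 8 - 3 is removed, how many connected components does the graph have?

2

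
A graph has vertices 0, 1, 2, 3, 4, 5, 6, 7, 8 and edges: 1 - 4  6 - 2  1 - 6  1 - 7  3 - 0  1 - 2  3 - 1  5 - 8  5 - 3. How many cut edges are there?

The edges on the cycle 1-6-2-1 are not bridges since each lies on that cycle.
But removing 3 - 1 disconnects 3 from 1; removing 8 - 5 disconnects 8 from 5; removing 7 - 1 disconnects 7 from 1; removing 0 - 3 disconnects 0 from 3 — these are bridges.
In total 6 edges are bridges.

6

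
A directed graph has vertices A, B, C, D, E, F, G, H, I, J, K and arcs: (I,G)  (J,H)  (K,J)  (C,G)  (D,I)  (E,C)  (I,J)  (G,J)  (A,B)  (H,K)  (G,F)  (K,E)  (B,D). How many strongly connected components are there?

6

{C, E, G, H, J, K} are all mutually reachable — one SCC of size 6.
{A} is an SCC by itself.
{B} is an SCC by itself.
{D} is an SCC by itself.
{I} is an SCC by itself.
(and 1 more singleton SCC)
That gives 6 strongly connected components.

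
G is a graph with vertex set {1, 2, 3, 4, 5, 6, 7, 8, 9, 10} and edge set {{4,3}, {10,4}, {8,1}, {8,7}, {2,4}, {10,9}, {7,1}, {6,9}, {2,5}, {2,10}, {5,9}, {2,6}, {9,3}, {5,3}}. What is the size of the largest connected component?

7

Starting from 1 we can reach 1, 7, 8. That is one component of size 3.
Starting from 2 we can reach 2, 3, 4, 5, 6, 9, 10. That is one component of size 7.
The largest has 7 vertices.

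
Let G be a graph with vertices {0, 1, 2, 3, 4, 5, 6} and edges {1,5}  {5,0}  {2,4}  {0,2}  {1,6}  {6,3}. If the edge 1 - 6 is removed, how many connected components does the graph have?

2

Before removal there is 1 component.
1 - 6 is a bridge — removing it separates 1's side from 6's side.
After removal: 2 components.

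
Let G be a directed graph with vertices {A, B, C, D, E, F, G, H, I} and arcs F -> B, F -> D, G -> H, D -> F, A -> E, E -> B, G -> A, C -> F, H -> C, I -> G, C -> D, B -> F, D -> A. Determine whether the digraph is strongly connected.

No

There is no directed path from C to G, so the graph is not strongly connected.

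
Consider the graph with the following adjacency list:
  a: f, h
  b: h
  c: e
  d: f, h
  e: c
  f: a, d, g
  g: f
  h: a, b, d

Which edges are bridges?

b-h, c-e, f-g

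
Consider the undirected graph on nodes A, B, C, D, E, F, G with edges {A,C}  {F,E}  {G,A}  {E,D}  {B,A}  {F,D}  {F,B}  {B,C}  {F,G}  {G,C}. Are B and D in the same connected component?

From B we can reach A, B, C, D, E, F, G, which includes D.

Yes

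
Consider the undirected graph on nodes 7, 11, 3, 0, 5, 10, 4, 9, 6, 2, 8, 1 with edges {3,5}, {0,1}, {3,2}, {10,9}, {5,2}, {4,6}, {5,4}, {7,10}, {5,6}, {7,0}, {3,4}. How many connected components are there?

8 is isolated — a component by itself.
11 is isolated — a component by itself.
Starting from 0 we can reach 0, 1, 7, 9, 10. That is one component of size 5.
Starting from 2 we can reach 2, 3, 4, 5, 6. That is one component of size 5.
Total: 4 components.

4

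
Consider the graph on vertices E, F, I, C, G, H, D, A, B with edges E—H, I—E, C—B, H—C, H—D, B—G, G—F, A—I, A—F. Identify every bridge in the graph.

The edges on the cycle A-I-E-H-C-B-G-F-A are not bridges since each lies on that cycle.
But removing D—H disconnects D from H — this is a bridge.

D-H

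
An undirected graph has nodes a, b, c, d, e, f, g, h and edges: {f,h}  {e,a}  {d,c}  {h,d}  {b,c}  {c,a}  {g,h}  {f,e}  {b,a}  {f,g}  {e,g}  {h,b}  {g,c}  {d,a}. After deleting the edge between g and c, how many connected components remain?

1

g and c are still connected via g-e-a-c, so the component count stays at 1.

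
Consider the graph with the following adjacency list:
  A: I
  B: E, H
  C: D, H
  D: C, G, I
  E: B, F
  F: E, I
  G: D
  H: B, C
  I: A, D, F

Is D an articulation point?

Deleting D raises the number of components from 1 to 2, so D is a cut vertex.

Yes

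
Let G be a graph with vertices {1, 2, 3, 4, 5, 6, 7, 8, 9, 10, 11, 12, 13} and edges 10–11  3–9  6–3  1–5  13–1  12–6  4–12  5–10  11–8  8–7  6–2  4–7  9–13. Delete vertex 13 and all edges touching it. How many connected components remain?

With 13 gone, the remaining components are: {1, 2, 3, 4, 5, 6, 7, 8, 9, 10, 11, 12}.
That is 1 component.

1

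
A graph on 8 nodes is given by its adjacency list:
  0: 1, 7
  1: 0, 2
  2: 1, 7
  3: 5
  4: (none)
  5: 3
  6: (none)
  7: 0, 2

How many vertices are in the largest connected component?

6 is isolated — a component by itself.
4 is isolated — a component by itself.
Starting from 3 we can reach 3, 5. That is one component of size 2.
Starting from 0 we can reach 0, 1, 2, 7. That is one component of size 4.
The largest has 4 vertices.

4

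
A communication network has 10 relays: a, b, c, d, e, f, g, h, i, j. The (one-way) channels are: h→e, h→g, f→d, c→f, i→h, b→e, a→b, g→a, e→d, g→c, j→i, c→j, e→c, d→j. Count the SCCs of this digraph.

1

{a, b, c, d, e, f, g, h, i, j} are all mutually reachable — one SCC of size 10.
That gives 1 strongly connected component.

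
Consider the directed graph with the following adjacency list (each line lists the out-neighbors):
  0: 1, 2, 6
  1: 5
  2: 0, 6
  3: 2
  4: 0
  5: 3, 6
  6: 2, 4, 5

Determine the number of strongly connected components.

1

{0, 1, 2, 3, 4, 5, 6} are all mutually reachable — one SCC of size 7.
That gives 1 strongly connected component.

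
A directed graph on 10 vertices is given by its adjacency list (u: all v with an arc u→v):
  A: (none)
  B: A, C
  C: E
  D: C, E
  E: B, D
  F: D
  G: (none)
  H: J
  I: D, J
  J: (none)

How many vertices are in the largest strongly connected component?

4

{B, C, D, E} are all mutually reachable — one SCC of size 4.
{J} is an SCC by itself.
{I} is an SCC by itself.
{A} is an SCC by itself.
{H} is an SCC by itself.
(and 2 more singleton SCCs)
The largest has 4 vertices.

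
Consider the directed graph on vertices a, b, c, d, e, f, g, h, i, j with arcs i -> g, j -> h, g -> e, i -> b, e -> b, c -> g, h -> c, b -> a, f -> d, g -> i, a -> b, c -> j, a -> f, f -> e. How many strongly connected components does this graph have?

{a, b, e, f} are all mutually reachable — one SCC of size 4.
{c, h, j} are all mutually reachable — one SCC of size 3.
{g, i} are all mutually reachable — one SCC of size 2.
{d} is an SCC by itself.
That gives 4 strongly connected components.

4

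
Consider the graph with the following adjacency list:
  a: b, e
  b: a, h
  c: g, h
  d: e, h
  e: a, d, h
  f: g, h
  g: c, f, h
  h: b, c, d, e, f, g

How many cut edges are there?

0

The edges on the cycle h-c-g-h are not bridges since each lies on that cycle.
Every edge lies on some cycle, so there are no bridges.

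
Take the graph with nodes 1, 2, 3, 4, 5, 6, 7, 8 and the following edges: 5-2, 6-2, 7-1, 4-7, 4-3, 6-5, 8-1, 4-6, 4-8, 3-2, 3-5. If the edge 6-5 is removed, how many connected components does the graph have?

6 and 5 are still connected via 6-2-5, so the component count stays at 1.

1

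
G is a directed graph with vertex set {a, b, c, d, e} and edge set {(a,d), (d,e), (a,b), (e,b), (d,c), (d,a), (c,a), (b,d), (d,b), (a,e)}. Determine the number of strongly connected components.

{a, b, c, d, e} are all mutually reachable — one SCC of size 5.
That gives 1 strongly connected component.

1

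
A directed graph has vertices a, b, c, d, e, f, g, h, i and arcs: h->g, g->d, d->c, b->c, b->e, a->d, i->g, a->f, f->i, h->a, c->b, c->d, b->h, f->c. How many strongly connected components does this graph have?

{a, b, c, d, f, g, h, i} are all mutually reachable — one SCC of size 8.
{e} is an SCC by itself.
That gives 2 strongly connected components.

2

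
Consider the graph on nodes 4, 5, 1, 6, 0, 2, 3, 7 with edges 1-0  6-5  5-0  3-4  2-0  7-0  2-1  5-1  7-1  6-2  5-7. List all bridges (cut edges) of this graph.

3-4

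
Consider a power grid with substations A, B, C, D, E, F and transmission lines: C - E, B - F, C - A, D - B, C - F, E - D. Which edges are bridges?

A-C

The edges on the cycle C-E-D-B-F-C are not bridges since each lies on that cycle.
But removing C - A disconnects C from A — this is a bridge.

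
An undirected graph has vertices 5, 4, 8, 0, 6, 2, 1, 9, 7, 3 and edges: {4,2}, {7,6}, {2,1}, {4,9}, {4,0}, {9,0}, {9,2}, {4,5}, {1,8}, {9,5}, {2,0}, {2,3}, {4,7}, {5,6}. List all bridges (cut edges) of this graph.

1-2, 1-8, 2-3

The edges on the cycle 4-9-2-0-4 are not bridges since each lies on that cycle.
But removing 8–1 disconnects 8 from 1; removing 2–1 disconnects 2 from 1; removing 2–3 disconnects 2 from 3 — these are bridges.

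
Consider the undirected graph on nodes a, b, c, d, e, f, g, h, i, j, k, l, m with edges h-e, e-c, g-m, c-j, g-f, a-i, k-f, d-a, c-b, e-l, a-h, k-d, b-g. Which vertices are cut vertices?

Removing a increases the component count from 1 to 2, so a is a cut vertex.
Removing c increases the component count from 1 to 2, so c is a cut vertex.
Removing e increases the component count from 1 to 2, so e is a cut vertex.
Likewise g is a cut vertex.
By contrast removing d leaves 1 component; it is not a cut vertex. No other vertex is a cut vertex either.

a, c, e, g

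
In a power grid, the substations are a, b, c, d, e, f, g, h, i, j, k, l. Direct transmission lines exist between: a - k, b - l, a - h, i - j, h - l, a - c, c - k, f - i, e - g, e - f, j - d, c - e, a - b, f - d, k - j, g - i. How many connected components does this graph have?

Starting from a we can reach a, b, c, d, e, f, g, h, i, j, k, l. That is one component of size 12.
Total: 1 component.

1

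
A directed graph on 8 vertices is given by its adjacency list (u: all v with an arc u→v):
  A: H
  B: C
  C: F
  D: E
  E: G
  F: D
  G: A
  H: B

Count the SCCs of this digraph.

{A, B, C, D, E, F, G, H} are all mutually reachable — one SCC of size 8.
That gives 1 strongly connected component.

1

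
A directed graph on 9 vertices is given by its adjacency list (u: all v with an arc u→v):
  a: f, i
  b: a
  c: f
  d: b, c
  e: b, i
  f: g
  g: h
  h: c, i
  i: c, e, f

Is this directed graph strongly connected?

No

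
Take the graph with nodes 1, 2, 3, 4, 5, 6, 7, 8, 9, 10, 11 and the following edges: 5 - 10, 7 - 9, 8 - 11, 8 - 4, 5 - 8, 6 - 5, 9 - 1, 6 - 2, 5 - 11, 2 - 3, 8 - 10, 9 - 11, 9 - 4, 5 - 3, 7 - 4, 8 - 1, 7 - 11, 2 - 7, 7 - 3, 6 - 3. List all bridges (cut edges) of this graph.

none

The edges on the cycle 6-5-8-11-7-2-6 are not bridges since each lies on that cycle.
Every edge lies on some cycle, so there are no bridges.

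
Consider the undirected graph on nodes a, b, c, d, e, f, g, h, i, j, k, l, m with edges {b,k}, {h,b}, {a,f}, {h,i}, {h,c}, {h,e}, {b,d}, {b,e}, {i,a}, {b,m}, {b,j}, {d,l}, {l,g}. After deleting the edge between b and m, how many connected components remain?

2

Before removal there is 1 component.
b-m is a bridge — removing it separates b's side from m's side.
After removal: 2 components.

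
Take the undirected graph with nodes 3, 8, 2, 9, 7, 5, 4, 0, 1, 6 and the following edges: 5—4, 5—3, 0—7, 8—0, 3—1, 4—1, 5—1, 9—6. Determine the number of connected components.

4

2 is isolated — a component by itself.
Starting from 6 we can reach 6, 9. That is one component of size 2.
Starting from 0 we can reach 0, 7, 8. That is one component of size 3.
Starting from 1 we can reach 1, 3, 4, 5. That is one component of size 4.
Total: 4 components.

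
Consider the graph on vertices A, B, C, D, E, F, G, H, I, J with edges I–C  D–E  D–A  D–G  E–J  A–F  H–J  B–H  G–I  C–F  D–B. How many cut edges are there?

The edges on the cycle D-B-H-J-E-D are not bridges since each lies on that cycle.
Every edge lies on some cycle, so there are no bridges.

0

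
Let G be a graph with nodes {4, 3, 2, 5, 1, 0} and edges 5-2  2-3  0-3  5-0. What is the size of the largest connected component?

4

1 is isolated — a component by itself.
4 is isolated — a component by itself.
Starting from 0 we can reach 0, 2, 3, 5. That is one component of size 4.
The largest has 4 vertices.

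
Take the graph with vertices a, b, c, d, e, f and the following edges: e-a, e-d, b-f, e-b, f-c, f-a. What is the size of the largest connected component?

Starting from a we can reach a, b, c, d, e, f. That is one component of size 6.
The largest has 6 vertices.

6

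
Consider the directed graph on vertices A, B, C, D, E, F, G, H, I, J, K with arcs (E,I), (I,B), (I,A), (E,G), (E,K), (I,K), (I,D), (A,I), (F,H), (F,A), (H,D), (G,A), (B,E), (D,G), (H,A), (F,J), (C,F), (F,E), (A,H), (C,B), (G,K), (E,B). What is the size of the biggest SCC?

7

{A, B, D, E, G, H, I} are all mutually reachable — one SCC of size 7.
{F} is an SCC by itself.
{K} is an SCC by itself.
{J} is an SCC by itself.
{C} is an SCC by itself.
The largest has 7 vertices.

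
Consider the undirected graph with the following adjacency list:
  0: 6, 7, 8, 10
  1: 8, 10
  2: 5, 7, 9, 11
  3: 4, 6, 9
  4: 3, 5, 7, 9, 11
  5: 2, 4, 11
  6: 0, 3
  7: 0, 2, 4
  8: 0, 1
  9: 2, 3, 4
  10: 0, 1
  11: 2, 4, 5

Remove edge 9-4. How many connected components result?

1

9 and 4 are still connected via 9-3-4, so the component count stays at 1.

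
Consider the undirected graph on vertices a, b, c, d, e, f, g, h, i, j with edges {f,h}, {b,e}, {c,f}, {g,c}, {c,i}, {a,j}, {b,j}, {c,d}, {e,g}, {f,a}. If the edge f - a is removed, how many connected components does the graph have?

f and a are still connected via f-c-g-e-b-j-a, so the component count stays at 1.

1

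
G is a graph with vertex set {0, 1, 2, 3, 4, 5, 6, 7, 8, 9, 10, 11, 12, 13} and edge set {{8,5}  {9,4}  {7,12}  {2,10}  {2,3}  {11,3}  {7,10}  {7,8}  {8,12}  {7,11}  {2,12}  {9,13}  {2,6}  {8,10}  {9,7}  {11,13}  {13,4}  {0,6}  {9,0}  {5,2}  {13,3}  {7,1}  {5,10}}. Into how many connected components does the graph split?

1

Starting from 0 we can reach 0, 1, 2, 3, 4, 5, 6, 7, 8, 9, 10, 11, 12, 13. That is one component of size 14.
Total: 1 component.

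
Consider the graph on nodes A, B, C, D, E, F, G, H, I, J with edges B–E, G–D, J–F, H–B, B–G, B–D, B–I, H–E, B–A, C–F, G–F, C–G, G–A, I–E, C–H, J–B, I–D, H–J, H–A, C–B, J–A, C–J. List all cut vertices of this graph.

none

Removing C, for instance, still leaves 1 component. No single vertex removal increases the component count — the graph has no articulation points.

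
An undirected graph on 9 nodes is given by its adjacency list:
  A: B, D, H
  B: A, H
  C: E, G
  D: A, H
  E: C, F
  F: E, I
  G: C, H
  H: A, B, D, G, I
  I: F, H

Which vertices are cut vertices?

H

Removing H increases the component count from 1 to 2, so H is a cut vertex.
By contrast removing D leaves 1 component; it is not a cut vertex. No other vertex is a cut vertex either.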